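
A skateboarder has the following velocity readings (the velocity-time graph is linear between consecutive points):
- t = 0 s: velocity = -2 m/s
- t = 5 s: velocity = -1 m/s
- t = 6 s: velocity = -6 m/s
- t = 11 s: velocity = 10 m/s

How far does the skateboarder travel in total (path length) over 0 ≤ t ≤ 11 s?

Total distance travelled is ∫|v| dt — sum the magnitudes of each area piece.
0–5 s: |½(-2 + -1)(5)| = 7.5 m
5–6 s: |½(-1 + -6)(1)| = 3.5 m
6–11 s: v = 0 at t = 7.875 s; triangle areas 5.625 + 15.625 = 21.25 m
Total distance = 32.25 m

32.25 m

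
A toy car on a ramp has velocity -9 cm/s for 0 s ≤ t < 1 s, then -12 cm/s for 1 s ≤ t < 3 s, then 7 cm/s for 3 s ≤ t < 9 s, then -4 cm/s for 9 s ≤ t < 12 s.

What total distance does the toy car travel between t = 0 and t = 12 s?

87 cm

Total distance travelled is ∫|v| dt — sum the magnitudes of each area piece.
0–1 s: |-9| × 1 = 9 cm
1–3 s: |-12| × 2 = 24 cm
3–9 s: |7| × 6 = 42 cm
9–12 s: |-4| × 3 = 12 cm
Total distance = 87 cm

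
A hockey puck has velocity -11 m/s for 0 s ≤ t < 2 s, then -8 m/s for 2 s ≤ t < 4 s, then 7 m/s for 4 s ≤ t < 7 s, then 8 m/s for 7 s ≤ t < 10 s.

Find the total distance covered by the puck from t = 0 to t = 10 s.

Distance (not displacement) is the total path length: add the absolute areas under v-t.
0–2 s: |-11| × 2 = 22 m
2–4 s: |-8| × 2 = 16 m
4–7 s: |7| × 3 = 21 m
7–10 s: |8| × 3 = 24 m
Total distance = 83 m

83 m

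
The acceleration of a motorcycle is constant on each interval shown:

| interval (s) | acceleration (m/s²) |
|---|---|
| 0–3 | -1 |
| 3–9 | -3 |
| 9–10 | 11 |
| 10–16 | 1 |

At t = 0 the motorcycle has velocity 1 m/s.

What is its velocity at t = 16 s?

Δv equals the area under the a-t graph; then v = v₀ + Δv.
0–3 s: -1 × 3 = -3 m/s
3–9 s: -3 × 6 = -18 m/s
9–10 s: 11 × 1 = 11 m/s
10–16 s: 1 × 6 = 6 m/s
Δv = -4 m/s, so v(16) = 1 + (-4) = -3 m/s.

-3 m/s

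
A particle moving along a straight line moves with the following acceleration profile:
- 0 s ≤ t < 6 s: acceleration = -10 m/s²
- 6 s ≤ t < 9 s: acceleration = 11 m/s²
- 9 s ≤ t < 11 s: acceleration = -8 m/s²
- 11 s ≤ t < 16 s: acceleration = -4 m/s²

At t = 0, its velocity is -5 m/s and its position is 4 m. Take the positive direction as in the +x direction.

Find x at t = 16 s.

On each constant-a segment, Δv = aΔt and Δx = v₀Δt + ½aΔt²; chain segment to segment.
0–6 s: v starts -5 m/s; Δx = -5·6 + ½·-10·6² = -210 m; v ends -65 m/s.
6–9 s: v starts -65 m/s; Δx = -65·3 + ½·11·3² = -145.5 m; v ends -32 m/s.
9–11 s: v starts -32 m/s; Δx = -32·2 + ½·-8·2² = -80 m; v ends -48 m/s.
11–16 s: v starts -48 m/s; Δx = -48·5 + ½·-4·5² = -290 m; v ends -68 m/s.
x(16) = 4 + Σ Δx = -721.5 m.

-721.5 m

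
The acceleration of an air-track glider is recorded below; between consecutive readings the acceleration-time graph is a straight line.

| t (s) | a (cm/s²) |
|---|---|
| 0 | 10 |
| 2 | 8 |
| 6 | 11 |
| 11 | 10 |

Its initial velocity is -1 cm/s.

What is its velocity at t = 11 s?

Δv equals the area under the a-t graph; then v = v₀ + Δv.
0–2 s: ½(10 + 8)(2) = 18 cm/s
2–6 s: ½(8 + 11)(4) = 38 cm/s
6–11 s: ½(11 + 10)(5) = 52.5 cm/s
Δv = 108.5 cm/s, so v(11) = -1 + (108.5) = 107.5 cm/s.

107.5 cm/s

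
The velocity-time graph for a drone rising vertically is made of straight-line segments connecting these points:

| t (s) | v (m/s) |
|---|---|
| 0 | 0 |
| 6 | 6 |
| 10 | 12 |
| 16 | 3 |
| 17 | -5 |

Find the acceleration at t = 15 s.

-1.5 m/s²

Acceleration is the slope of the v-t graph on 10–16 s: (3 − 12)/(16 − 10) = -1.5 m/s².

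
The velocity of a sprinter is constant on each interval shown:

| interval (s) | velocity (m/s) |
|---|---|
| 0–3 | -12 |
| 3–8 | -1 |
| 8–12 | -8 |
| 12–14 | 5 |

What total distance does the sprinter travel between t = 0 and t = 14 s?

Total distance travelled is ∫|v| dt — sum the magnitudes of each area piece.
0–3 s: |-12| × 3 = 36 m
3–8 s: |-1| × 5 = 5 m
8–12 s: |-8| × 4 = 32 m
12–14 s: |5| × 2 = 10 m
Total distance = 83 m

83 m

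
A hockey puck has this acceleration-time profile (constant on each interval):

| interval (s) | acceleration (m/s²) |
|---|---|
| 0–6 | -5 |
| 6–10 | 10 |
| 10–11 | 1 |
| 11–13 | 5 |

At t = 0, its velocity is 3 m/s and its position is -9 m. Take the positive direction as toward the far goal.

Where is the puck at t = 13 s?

-57.5 m

On each constant-a segment, Δv = aΔt and Δx = v₀Δt + ½aΔt²; chain segment to segment.
0–6 s: v starts 3 m/s; Δx = 3·6 + ½·-5·6² = -72 m; v ends -27 m/s.
6–10 s: v starts -27 m/s; Δx = -27·4 + ½·10·4² = -28 m; v ends 13 m/s.
10–11 s: v starts 13 m/s; Δx = 13·1 + ½·1·1² = 13.5 m; v ends 14 m/s.
11–13 s: v starts 14 m/s; Δx = 14·2 + ½·5·2² = 38 m; v ends 24 m/s.
x(13) = -9 + Σ Δx = -57.5 m.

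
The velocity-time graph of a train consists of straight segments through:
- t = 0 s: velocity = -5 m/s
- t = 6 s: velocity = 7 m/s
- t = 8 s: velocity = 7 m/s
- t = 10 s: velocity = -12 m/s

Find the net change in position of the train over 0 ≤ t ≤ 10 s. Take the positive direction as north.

Net displacement equals the area under the velocity-time graph (areas below the axis count negative).
0–6 s: ½(-5 + 7)(6) = 6 m
6–8 s: 7 × 2 = 14 m
8–10 s: ½(7 + -12)(2) = -5 m
Net displacement = 15 m

15 m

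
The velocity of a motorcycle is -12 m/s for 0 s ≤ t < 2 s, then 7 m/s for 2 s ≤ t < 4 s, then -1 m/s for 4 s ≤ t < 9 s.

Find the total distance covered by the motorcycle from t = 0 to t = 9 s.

Total distance travelled is ∫|v| dt — sum the magnitudes of each area piece.
0–2 s: |-12| × 2 = 24 m
2–4 s: |7| × 2 = 14 m
4–9 s: |-1| × 5 = 5 m
Total distance = 43 m

43 m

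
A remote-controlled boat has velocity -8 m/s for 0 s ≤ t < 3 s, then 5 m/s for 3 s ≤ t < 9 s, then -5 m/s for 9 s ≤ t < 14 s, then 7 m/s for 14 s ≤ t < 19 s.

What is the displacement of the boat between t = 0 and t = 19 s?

Net displacement equals the area under the velocity-time graph (areas below the axis count negative).
0–3 s: -8 × 3 = -24 m
3–9 s: 5 × 6 = 30 m
9–14 s: -5 × 5 = -25 m
14–19 s: 7 × 5 = 35 m
Net displacement = 16 m

16 m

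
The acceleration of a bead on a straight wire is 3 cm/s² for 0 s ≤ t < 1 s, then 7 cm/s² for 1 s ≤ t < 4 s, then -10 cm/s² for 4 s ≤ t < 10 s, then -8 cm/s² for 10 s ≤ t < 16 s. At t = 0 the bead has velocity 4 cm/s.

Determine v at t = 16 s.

Δv equals the area under the a-t graph; then v = v₀ + Δv.
0–1 s: 3 × 1 = 3 cm/s
1–4 s: 7 × 3 = 21 cm/s
4–10 s: -10 × 6 = -60 cm/s
10–16 s: -8 × 6 = -48 cm/s
Δv = -84 cm/s, so v(16) = 4 + (-84) = -80 cm/s.

-80 cm/s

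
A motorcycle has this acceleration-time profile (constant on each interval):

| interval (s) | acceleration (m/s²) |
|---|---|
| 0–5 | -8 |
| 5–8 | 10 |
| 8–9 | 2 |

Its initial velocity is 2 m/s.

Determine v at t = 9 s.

Δv equals the area under the a-t graph; then v = v₀ + Δv.
0–5 s: -8 × 5 = -40 m/s
5–8 s: 10 × 3 = 30 m/s
8–9 s: 2 × 1 = 2 m/s
Δv = -8 m/s, so v(9) = 2 + (-8) = -6 m/s.

-6 m/s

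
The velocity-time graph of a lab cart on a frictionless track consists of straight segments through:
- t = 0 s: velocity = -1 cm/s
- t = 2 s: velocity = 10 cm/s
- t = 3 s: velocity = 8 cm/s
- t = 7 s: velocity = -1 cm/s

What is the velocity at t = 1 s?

4.5 cm/s

On 0–2 s the graph is linear from -1 to 10 cm/s: v(1) = -1 + (10 − -1)·(1 − 0)/(2 − 0) = 4.5 cm/s.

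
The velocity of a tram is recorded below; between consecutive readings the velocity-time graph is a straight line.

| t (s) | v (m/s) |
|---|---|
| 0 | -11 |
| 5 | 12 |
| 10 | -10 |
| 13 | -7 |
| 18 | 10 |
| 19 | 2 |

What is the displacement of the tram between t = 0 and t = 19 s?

-4.5 m

Net displacement equals the area under the velocity-time graph (areas below the axis count negative).
0–5 s: ½(-11 + 12)(5) = 2.5 m
5–10 s: ½(12 + -10)(5) = 5 m
10–13 s: ½(-10 + -7)(3) = -25.5 m
13–18 s: ½(-7 + 10)(5) = 7.5 m
18–19 s: ½(10 + 2)(1) = 6 m
Net displacement = -4.5 m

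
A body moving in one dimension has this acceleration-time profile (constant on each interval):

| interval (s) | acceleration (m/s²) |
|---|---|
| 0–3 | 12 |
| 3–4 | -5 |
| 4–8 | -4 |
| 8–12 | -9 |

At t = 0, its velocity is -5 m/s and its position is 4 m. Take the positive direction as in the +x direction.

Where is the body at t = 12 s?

On each constant-a segment, Δv = aΔt and Δx = v₀Δt + ½aΔt²; chain segment to segment.
0–3 s: v starts -5 m/s; Δx = -5·3 + ½·12·3² = 39 m; v ends 31 m/s.
3–4 s: v starts 31 m/s; Δx = 31·1 + ½·-5·1² = 28.5 m; v ends 26 m/s.
4–8 s: v starts 26 m/s; Δx = 26·4 + ½·-4·4² = 72 m; v ends 10 m/s.
8–12 s: v starts 10 m/s; Δx = 10·4 + ½·-9·4² = -32 m; v ends -26 m/s.
x(12) = 4 + Σ Δx = 111.5 m.

111.5 m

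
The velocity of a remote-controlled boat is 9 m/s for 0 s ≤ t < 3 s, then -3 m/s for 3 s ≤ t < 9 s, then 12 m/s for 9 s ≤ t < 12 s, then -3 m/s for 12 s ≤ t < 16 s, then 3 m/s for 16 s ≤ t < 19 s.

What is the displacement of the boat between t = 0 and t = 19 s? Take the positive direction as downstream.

42 m

Displacement is the signed area under the v-t curve.
0–3 s: 9 × 3 = 27 m
3–9 s: -3 × 6 = -18 m
9–12 s: 12 × 3 = 36 m
12–16 s: -3 × 4 = -12 m
16–19 s: 3 × 3 = 9 m
Net displacement = 42 m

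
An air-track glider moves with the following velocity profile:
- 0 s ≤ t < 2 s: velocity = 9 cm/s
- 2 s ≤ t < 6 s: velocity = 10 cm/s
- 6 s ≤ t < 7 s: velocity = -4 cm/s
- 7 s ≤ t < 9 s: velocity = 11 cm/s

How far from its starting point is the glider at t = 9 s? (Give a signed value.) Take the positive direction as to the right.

76 cm

Displacement is the signed area under the v-t curve.
0–2 s: 9 × 2 = 18 cm
2–6 s: 10 × 4 = 40 cm
6–7 s: -4 × 1 = -4 cm
7–9 s: 11 × 2 = 22 cm
Net displacement = 76 cm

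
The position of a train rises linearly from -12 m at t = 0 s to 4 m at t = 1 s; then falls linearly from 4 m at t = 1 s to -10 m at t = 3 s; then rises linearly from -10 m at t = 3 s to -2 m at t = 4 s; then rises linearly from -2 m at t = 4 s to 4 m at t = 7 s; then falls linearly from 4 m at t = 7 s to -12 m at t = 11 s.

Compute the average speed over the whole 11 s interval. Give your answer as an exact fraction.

60/11 m/s

Average speed = (total path length)/(elapsed time); on a piecewise-linear x-t graph the path length is Σ|Δx|.
0–1 s: |Δx| = |4 − -12| = 16 m
1–3 s: |Δx| = |-10 − 4| = 14 m
3–4 s: |Δx| = |-2 − -10| = 8 m
4–7 s: |Δx| = |4 − -2| = 6 m
7–11 s: |Δx| = |-12 − 4| = 16 m
Total path = 60 m; average speed = 60/11 = 60/11 m/s.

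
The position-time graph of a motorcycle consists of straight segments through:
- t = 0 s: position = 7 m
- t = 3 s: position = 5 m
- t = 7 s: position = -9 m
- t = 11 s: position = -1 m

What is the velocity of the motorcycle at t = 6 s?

-3.5 m/s

Velocity is the slope of the x-t graph on 3–7 s: (-9 − 5)/(7 − 3) = -3.5 m/s.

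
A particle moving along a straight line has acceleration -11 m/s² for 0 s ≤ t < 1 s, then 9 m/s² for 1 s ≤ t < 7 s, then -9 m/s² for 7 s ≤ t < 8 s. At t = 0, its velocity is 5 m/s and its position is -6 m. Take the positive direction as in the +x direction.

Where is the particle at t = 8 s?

163 m

On each constant-a segment, Δv = aΔt and Δx = v₀Δt + ½aΔt²; chain segment to segment.
0–1 s: v starts 5 m/s; Δx = 5·1 + ½·-11·1² = -0.5 m; v ends -6 m/s.
1–7 s: v starts -6 m/s; Δx = -6·6 + ½·9·6² = 126 m; v ends 48 m/s.
7–8 s: v starts 48 m/s; Δx = 48·1 + ½·-9·1² = 43.5 m; v ends 39 m/s.
x(8) = -6 + Σ Δx = 163 m.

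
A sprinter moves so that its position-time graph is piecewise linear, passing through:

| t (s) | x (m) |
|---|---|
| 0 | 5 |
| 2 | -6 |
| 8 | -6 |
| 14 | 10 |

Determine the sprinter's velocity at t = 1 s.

-5.5 m/s

Velocity is the slope of the x-t graph on 0–2 s: (-6 − 5)/(2 − 0) = -5.5 m/s.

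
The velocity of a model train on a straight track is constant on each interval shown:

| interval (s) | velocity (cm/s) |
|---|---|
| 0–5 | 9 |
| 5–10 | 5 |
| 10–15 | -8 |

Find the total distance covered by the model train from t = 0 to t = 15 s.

Total distance travelled is ∫|v| dt — sum the magnitudes of each area piece.
0–5 s: |9| × 5 = 45 cm
5–10 s: |5| × 5 = 25 cm
10–15 s: |-8| × 5 = 40 cm
Total distance = 110 cm

110 cm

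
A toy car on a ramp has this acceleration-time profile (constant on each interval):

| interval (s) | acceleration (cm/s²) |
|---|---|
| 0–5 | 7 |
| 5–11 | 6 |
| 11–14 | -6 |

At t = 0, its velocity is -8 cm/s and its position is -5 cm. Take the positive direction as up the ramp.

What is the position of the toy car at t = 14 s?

474.5 cm

On each constant-a segment, Δv = aΔt and Δx = v₀Δt + ½aΔt²; chain segment to segment.
0–5 s: v starts -8 cm/s; Δx = -8·5 + ½·7·5² = 47.5 cm; v ends 27 cm/s.
5–11 s: v starts 27 cm/s; Δx = 27·6 + ½·6·6² = 270 cm; v ends 63 cm/s.
11–14 s: v starts 63 cm/s; Δx = 63·3 + ½·-6·3² = 162 cm; v ends 45 cm/s.
x(14) = -5 + Σ Δx = 474.5 cm.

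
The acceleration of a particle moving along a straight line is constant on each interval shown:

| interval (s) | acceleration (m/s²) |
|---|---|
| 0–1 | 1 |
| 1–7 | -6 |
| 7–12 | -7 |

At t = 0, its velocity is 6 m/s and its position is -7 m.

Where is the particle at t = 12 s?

-299 m

On each constant-a segment, Δv = aΔt and Δx = v₀Δt + ½aΔt²; chain segment to segment.
0–1 s: v starts 6 m/s; Δx = 6·1 + ½·1·1² = 6.5 m; v ends 7 m/s.
1–7 s: v starts 7 m/s; Δx = 7·6 + ½·-6·6² = -66 m; v ends -29 m/s.
7–12 s: v starts -29 m/s; Δx = -29·5 + ½·-7·5² = -232.5 m; v ends -64 m/s.
x(12) = -7 + Σ Δx = -299 m.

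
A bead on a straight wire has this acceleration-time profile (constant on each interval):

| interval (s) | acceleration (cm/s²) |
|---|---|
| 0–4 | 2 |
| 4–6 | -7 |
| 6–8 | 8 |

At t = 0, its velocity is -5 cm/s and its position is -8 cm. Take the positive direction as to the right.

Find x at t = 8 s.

On each constant-a segment, Δv = aΔt and Δx = v₀Δt + ½aΔt²; chain segment to segment.
0–4 s: v starts -5 cm/s; Δx = -5·4 + ½·2·4² = -4 cm; v ends 3 cm/s.
4–6 s: v starts 3 cm/s; Δx = 3·2 + ½·-7·2² = -8 cm; v ends -11 cm/s.
6–8 s: v starts -11 cm/s; Δx = -11·2 + ½·8·2² = -6 cm; v ends 5 cm/s.
x(8) = -8 + Σ Δx = -26 cm.

-26 cm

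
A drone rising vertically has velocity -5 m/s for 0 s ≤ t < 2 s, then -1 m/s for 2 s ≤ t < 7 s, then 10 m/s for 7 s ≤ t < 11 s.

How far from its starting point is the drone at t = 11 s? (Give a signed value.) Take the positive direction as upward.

25 m

Net displacement equals the area under the velocity-time graph (areas below the axis count negative).
0–2 s: -5 × 2 = -10 m
2–7 s: -1 × 5 = -5 m
7–11 s: 10 × 4 = 40 m
Net displacement = 25 m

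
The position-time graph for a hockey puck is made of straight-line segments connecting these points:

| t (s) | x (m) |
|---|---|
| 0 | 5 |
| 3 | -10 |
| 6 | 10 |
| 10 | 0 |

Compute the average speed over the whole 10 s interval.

Average speed = (total path length)/(elapsed time); on a piecewise-linear x-t graph the path length is Σ|Δx|.
0–3 s: |Δx| = |-10 − 5| = 15 m
3–6 s: |Δx| = |10 − -10| = 20 m
6–10 s: |Δx| = |0 − 10| = 10 m
Total path = 45 m; average speed = 45/10 = 4.5 m/s.

4.5 m/s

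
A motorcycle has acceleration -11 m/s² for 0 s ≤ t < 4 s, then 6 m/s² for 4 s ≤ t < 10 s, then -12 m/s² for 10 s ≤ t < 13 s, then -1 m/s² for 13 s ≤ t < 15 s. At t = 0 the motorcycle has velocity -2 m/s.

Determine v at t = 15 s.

Δv equals the area under the a-t graph; then v = v₀ + Δv.
0–4 s: -11 × 4 = -44 m/s
4–10 s: 6 × 6 = 36 m/s
10–13 s: -12 × 3 = -36 m/s
13–15 s: -1 × 2 = -2 m/s
Δv = -46 m/s, so v(15) = -2 + (-46) = -48 m/s.

-48 m/s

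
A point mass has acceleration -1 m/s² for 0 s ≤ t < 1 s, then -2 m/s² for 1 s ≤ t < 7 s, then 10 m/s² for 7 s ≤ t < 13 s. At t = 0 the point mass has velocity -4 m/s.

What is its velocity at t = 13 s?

43 m/s

Δv equals the area under the a-t graph; then v = v₀ + Δv.
0–1 s: -1 × 1 = -1 m/s
1–7 s: -2 × 6 = -12 m/s
7–13 s: 10 × 6 = 60 m/s
Δv = 47 m/s, so v(13) = -4 + (47) = 43 m/s.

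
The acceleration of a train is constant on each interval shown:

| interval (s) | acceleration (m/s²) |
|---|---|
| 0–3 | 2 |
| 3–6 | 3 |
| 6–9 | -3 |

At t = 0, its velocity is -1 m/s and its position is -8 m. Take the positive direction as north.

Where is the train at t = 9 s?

55 m

On each constant-a segment, Δv = aΔt and Δx = v₀Δt + ½aΔt²; chain segment to segment.
0–3 s: v starts -1 m/s; Δx = -1·3 + ½·2·3² = 6 m; v ends 5 m/s.
3–6 s: v starts 5 m/s; Δx = 5·3 + ½·3·3² = 28.5 m; v ends 14 m/s.
6–9 s: v starts 14 m/s; Δx = 14·3 + ½·-3·3² = 28.5 m; v ends 5 m/s.
x(9) = -8 + Σ Δx = 55 m.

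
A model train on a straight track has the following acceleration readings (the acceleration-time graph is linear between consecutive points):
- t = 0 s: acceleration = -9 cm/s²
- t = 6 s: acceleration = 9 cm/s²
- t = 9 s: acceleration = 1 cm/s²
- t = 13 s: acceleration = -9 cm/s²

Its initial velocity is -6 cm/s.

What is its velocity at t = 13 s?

Δv equals the area under the a-t graph; then v = v₀ + Δv.
0–6 s: ½(-9 + 9)(6) = 0 cm/s
6–9 s: ½(9 + 1)(3) = 15 cm/s
9–13 s: ½(1 + -9)(4) = -16 cm/s
Δv = -1 cm/s, so v(13) = -6 + (-1) = -7 cm/s.

-7 cm/s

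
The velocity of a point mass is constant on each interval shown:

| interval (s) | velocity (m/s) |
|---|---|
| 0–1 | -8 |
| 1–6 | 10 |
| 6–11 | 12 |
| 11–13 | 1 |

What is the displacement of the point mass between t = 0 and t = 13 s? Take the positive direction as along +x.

Displacement is the signed area under the v-t curve.
0–1 s: -8 × 1 = -8 m
1–6 s: 10 × 5 = 50 m
6–11 s: 12 × 5 = 60 m
11–13 s: 1 × 2 = 2 m
Net displacement = 104 m

104 m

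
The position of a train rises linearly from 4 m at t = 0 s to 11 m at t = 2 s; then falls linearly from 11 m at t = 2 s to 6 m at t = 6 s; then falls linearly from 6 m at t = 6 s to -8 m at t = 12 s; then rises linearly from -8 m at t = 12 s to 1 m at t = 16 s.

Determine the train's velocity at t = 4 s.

-1.25 m/s

Velocity is the slope of the x-t graph on 2–6 s: (6 − 11)/(6 − 2) = -1.25 m/s.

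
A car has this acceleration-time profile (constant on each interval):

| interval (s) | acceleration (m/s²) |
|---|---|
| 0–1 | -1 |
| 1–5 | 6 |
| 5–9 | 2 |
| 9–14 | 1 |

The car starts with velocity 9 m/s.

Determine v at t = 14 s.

45 m/s

Δv equals the area under the a-t graph; then v = v₀ + Δv.
0–1 s: -1 × 1 = -1 m/s
1–5 s: 6 × 4 = 24 m/s
5–9 s: 2 × 4 = 8 m/s
9–14 s: 1 × 5 = 5 m/s
Δv = 36 m/s, so v(14) = 9 + (36) = 45 m/s.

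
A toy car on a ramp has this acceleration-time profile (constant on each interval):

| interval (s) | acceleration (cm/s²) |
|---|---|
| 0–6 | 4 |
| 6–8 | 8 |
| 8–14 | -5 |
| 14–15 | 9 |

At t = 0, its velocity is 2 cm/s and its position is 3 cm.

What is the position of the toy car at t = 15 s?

333.5 cm

On each constant-a segment, Δv = aΔt and Δx = v₀Δt + ½aΔt²; chain segment to segment.
0–6 s: v starts 2 cm/s; Δx = 2·6 + ½·4·6² = 84 cm; v ends 26 cm/s.
6–8 s: v starts 26 cm/s; Δx = 26·2 + ½·8·2² = 68 cm; v ends 42 cm/s.
8–14 s: v starts 42 cm/s; Δx = 42·6 + ½·-5·6² = 162 cm; v ends 12 cm/s.
14–15 s: v starts 12 cm/s; Δx = 12·1 + ½·9·1² = 16.5 cm; v ends 21 cm/s.
x(15) = 3 + Σ Δx = 333.5 cm.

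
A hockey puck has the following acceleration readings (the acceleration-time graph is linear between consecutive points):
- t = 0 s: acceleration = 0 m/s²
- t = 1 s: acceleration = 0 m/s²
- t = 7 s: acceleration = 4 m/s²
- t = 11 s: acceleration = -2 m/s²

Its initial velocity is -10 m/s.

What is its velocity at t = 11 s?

Δv equals the area under the a-t graph; then v = v₀ + Δv.
0–1 s: 0 × 1 = 0 m/s
1–7 s: ½(0 + 4)(6) = 12 m/s
7–11 s: ½(4 + -2)(4) = 4 m/s
Δv = 16 m/s, so v(11) = -10 + (16) = 6 m/s.

6 m/s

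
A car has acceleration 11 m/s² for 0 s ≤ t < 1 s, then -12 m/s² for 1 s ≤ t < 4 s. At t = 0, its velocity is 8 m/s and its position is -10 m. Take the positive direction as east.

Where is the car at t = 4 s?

6.5 m

On each constant-a segment, Δv = aΔt and Δx = v₀Δt + ½aΔt²; chain segment to segment.
0–1 s: v starts 8 m/s; Δx = 8·1 + ½·11·1² = 13.5 m; v ends 19 m/s.
1–4 s: v starts 19 m/s; Δx = 19·3 + ½·-12·3² = 3 m; v ends -17 m/s.
x(4) = -10 + Σ Δx = 6.5 m.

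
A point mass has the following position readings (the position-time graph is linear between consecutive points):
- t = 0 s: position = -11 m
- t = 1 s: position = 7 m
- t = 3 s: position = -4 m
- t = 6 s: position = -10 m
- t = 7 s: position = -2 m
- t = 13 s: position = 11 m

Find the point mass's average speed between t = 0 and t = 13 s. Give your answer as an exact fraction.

56/13 m/s

Average speed = (total path length)/(elapsed time); on a piecewise-linear x-t graph the path length is Σ|Δx|.
0–1 s: |Δx| = |7 − -11| = 18 m
1–3 s: |Δx| = |-4 − 7| = 11 m
3–6 s: |Δx| = |-10 − -4| = 6 m
6–7 s: |Δx| = |-2 − -10| = 8 m
7–13 s: |Δx| = |11 − -2| = 13 m
Total path = 56 m; average speed = 56/13 = 56/13 m/s.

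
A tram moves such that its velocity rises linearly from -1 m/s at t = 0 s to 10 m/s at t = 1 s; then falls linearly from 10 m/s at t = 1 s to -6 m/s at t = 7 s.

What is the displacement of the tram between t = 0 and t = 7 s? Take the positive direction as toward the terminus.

Displacement is the signed area under the v-t curve.
0–1 s: ½(-1 + 10)(1) = 4.5 m
1–7 s: ½(10 + -6)(6) = 12 m
Net displacement = 16.5 m

16.5 m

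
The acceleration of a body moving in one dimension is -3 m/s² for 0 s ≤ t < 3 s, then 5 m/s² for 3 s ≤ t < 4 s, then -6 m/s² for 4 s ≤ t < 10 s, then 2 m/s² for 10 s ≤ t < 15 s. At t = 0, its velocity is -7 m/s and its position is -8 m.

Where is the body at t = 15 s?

-440 m

On each constant-a segment, Δv = aΔt and Δx = v₀Δt + ½aΔt²; chain segment to segment.
0–3 s: v starts -7 m/s; Δx = -7·3 + ½·-3·3² = -34.5 m; v ends -16 m/s.
3–4 s: v starts -16 m/s; Δx = -16·1 + ½·5·1² = -13.5 m; v ends -11 m/s.
4–10 s: v starts -11 m/s; Δx = -11·6 + ½·-6·6² = -174 m; v ends -47 m/s.
10–15 s: v starts -47 m/s; Δx = -47·5 + ½·2·5² = -210 m; v ends -37 m/s.
x(15) = -8 + Σ Δx = -440 m.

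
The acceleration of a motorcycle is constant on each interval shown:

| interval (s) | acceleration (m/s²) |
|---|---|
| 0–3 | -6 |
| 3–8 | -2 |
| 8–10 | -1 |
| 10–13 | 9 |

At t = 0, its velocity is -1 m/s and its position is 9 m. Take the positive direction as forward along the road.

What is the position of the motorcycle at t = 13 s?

-253.5 m

On each constant-a segment, Δv = aΔt and Δx = v₀Δt + ½aΔt²; chain segment to segment.
0–3 s: v starts -1 m/s; Δx = -1·3 + ½·-6·3² = -30 m; v ends -19 m/s.
3–8 s: v starts -19 m/s; Δx = -19·5 + ½·-2·5² = -120 m; v ends -29 m/s.
8–10 s: v starts -29 m/s; Δx = -29·2 + ½·-1·2² = -60 m; v ends -31 m/s.
10–13 s: v starts -31 m/s; Δx = -31·3 + ½·9·3² = -52.5 m; v ends -4 m/s.
x(13) = 9 + Σ Δx = -253.5 m.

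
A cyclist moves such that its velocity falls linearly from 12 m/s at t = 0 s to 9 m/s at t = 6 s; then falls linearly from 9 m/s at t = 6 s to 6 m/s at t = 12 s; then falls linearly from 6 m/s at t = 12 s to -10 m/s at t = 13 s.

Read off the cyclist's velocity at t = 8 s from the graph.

8 m/s

On 6–12 s the graph is linear from 9 to 6 m/s: v(8) = 9 + (6 − 9)·(8 − 6)/(12 − 6) = 8 m/s.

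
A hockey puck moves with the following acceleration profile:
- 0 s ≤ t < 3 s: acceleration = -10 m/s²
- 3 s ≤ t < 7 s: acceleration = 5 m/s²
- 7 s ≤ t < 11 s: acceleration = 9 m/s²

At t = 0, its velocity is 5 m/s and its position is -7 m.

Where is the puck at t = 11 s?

-45 m

On each constant-a segment, Δv = aΔt and Δx = v₀Δt + ½aΔt²; chain segment to segment.
0–3 s: v starts 5 m/s; Δx = 5·3 + ½·-10·3² = -30 m; v ends -25 m/s.
3–7 s: v starts -25 m/s; Δx = -25·4 + ½·5·4² = -60 m; v ends -5 m/s.
7–11 s: v starts -5 m/s; Δx = -5·4 + ½·9·4² = 52 m; v ends 31 m/s.
x(11) = -7 + Σ Δx = -45 m.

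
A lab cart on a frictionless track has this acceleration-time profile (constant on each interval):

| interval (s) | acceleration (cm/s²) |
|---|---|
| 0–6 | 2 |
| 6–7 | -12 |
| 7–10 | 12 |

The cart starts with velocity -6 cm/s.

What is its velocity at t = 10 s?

30 cm/s

Δv equals the area under the a-t graph; then v = v₀ + Δv.
0–6 s: 2 × 6 = 12 cm/s
6–7 s: -12 × 1 = -12 cm/s
7–10 s: 12 × 3 = 36 cm/s
Δv = 36 cm/s, so v(10) = -6 + (36) = 30 cm/s.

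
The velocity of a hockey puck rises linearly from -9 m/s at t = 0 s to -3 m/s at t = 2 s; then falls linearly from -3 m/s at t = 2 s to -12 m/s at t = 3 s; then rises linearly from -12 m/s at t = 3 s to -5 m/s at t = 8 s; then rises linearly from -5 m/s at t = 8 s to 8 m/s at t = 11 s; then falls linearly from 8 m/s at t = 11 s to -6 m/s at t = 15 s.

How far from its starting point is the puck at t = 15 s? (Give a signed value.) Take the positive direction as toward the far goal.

-53.5 m

Net displacement equals the area under the velocity-time graph (areas below the axis count negative).
0–2 s: ½(-9 + -3)(2) = -12 m
2–3 s: ½(-3 + -12)(1) = -7.5 m
3–8 s: ½(-12 + -5)(5) = -42.5 m
8–11 s: ½(-5 + 8)(3) = 4.5 m
11–15 s: ½(8 + -6)(4) = 4 m
Net displacement = -53.5 m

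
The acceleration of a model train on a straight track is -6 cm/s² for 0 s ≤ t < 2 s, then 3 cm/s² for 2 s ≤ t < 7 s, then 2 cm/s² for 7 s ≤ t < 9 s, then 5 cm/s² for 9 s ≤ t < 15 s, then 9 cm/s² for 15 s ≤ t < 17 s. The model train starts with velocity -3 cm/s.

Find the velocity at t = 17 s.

52 cm/s

Δv equals the area under the a-t graph; then v = v₀ + Δv.
0–2 s: -6 × 2 = -12 cm/s
2–7 s: 3 × 5 = 15 cm/s
7–9 s: 2 × 2 = 4 cm/s
9–15 s: 5 × 6 = 30 cm/s
15–17 s: 9 × 2 = 18 cm/s
Δv = 55 cm/s, so v(17) = -3 + (55) = 52 cm/s.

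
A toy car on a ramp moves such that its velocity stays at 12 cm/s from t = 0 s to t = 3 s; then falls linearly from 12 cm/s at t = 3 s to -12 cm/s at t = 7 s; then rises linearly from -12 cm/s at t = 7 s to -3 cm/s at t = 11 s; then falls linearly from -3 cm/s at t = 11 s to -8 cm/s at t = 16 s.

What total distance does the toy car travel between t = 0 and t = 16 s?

117.5 cm

Total distance travelled is ∫|v| dt — sum the magnitudes of each area piece.
0–3 s: |12| × 3 = 36 cm
3–7 s: v = 0 at t = 5 s; triangle areas 12 + 12 = 24 cm
7–11 s: |½(-12 + -3)(4)| = 30 cm
11–16 s: |½(-3 + -8)(5)| = 27.5 cm
Total distance = 117.5 cm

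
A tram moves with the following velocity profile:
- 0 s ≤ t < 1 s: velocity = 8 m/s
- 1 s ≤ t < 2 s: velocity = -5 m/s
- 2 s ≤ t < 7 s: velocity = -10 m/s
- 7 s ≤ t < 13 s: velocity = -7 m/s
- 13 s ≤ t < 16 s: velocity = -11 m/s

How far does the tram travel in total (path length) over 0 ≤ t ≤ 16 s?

138 m

Distance (not displacement) is the total path length: add the absolute areas under v-t.
0–1 s: |8| × 1 = 8 m
1–2 s: |-5| × 1 = 5 m
2–7 s: |-10| × 5 = 50 m
7–13 s: |-7| × 6 = 42 m
13–16 s: |-11| × 3 = 33 m
Total distance = 138 m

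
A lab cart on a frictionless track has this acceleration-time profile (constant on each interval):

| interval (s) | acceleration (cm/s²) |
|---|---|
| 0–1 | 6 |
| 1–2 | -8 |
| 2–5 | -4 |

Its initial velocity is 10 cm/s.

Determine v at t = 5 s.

Δv equals the area under the a-t graph; then v = v₀ + Δv.
0–1 s: 6 × 1 = 6 cm/s
1–2 s: -8 × 1 = -8 cm/s
2–5 s: -4 × 3 = -12 cm/s
Δv = -14 cm/s, so v(5) = 10 + (-14) = -4 cm/s.

-4 cm/s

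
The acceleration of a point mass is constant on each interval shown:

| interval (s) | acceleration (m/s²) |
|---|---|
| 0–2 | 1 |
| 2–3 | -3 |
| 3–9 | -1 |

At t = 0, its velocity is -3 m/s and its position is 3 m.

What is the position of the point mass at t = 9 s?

-45.5 m

On each constant-a segment, Δv = aΔt and Δx = v₀Δt + ½aΔt²; chain segment to segment.
0–2 s: v starts -3 m/s; Δx = -3·2 + ½·1·2² = -4 m; v ends -1 m/s.
2–3 s: v starts -1 m/s; Δx = -1·1 + ½·-3·1² = -2.5 m; v ends -4 m/s.
3–9 s: v starts -4 m/s; Δx = -4·6 + ½·-1·6² = -42 m; v ends -10 m/s.
x(9) = 3 + Σ Δx = -45.5 m.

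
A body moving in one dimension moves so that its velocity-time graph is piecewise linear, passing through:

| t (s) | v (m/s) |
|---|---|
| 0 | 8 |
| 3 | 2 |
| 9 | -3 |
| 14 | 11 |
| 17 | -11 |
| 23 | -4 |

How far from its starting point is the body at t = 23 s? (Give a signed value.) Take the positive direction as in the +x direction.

-13 m

Net displacement equals the area under the velocity-time graph (areas below the axis count negative).
0–3 s: ½(8 + 2)(3) = 15 m
3–9 s: ½(2 + -3)(6) = -3 m
9–14 s: ½(-3 + 11)(5) = 20 m
14–17 s: ½(11 + -11)(3) = 0 m
17–23 s: ½(-11 + -4)(6) = -45 m
Net displacement = -13 m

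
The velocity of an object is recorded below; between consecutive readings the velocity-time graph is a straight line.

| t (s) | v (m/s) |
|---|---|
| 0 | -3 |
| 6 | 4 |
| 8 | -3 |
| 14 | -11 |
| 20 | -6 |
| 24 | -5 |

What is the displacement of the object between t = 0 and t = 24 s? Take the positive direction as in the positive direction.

-111 m

Net displacement equals the area under the velocity-time graph (areas below the axis count negative).
0–6 s: ½(-3 + 4)(6) = 3 m
6–8 s: ½(4 + -3)(2) = 1 m
8–14 s: ½(-3 + -11)(6) = -42 m
14–20 s: ½(-11 + -6)(6) = -51 m
20–24 s: ½(-6 + -5)(4) = -22 m
Net displacement = -111 m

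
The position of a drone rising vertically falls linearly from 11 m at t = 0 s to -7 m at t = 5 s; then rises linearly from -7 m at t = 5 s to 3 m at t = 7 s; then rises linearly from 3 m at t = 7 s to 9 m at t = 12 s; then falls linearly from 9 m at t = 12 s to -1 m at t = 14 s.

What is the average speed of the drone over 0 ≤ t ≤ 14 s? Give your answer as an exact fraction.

Average speed = (total path length)/(elapsed time); on a piecewise-linear x-t graph the path length is Σ|Δx|.
0–5 s: |Δx| = |-7 − 11| = 18 m
5–7 s: |Δx| = |3 − -7| = 10 m
7–12 s: |Δx| = |9 − 3| = 6 m
12–14 s: |Δx| = |-1 − 9| = 10 m
Total path = 44 m; average speed = 44/14 = 22/7 m/s.

22/7 m/s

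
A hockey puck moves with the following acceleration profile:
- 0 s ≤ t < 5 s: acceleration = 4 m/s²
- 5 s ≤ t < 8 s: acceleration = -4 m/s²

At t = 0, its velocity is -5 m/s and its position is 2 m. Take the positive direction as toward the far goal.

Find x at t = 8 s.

On each constant-a segment, Δv = aΔt and Δx = v₀Δt + ½aΔt²; chain segment to segment.
0–5 s: v starts -5 m/s; Δx = -5·5 + ½·4·5² = 25 m; v ends 15 m/s.
5–8 s: v starts 15 m/s; Δx = 15·3 + ½·-4·3² = 27 m; v ends 3 m/s.
x(8) = 2 + Σ Δx = 54 m.

54 m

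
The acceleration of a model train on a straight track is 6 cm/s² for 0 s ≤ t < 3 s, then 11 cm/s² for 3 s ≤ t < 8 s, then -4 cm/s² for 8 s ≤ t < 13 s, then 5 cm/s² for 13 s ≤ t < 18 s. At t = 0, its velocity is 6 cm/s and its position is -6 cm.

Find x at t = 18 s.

On each constant-a segment, Δv = aΔt and Δx = v₀Δt + ½aΔt²; chain segment to segment.
0–3 s: v starts 6 cm/s; Δx = 6·3 + ½·6·3² = 45 cm; v ends 24 cm/s.
3–8 s: v starts 24 cm/s; Δx = 24·5 + ½·11·5² = 257.5 cm; v ends 79 cm/s.
8–13 s: v starts 79 cm/s; Δx = 79·5 + ½·-4·5² = 345 cm; v ends 59 cm/s.
13–18 s: v starts 59 cm/s; Δx = 59·5 + ½·5·5² = 357.5 cm; v ends 84 cm/s.
x(18) = -6 + Σ Δx = 999 cm.

999 cm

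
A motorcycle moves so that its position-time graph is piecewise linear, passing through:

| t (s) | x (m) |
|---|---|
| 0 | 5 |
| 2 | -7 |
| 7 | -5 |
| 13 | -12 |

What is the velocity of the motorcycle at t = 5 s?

0.4 m/s

Velocity is the slope of the x-t graph on 2–7 s: (-5 − -7)/(7 − 2) = 0.4 m/s.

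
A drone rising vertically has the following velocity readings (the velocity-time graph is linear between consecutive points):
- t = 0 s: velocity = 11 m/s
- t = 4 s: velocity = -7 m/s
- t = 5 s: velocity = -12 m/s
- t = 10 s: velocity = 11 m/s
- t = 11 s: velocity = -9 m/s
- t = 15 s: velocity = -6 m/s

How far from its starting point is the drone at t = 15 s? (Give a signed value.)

Displacement is the signed area under the v-t curve.
0–4 s: ½(11 + -7)(4) = 8 m
4–5 s: ½(-7 + -12)(1) = -9.5 m
5–10 s: ½(-12 + 11)(5) = -2.5 m
10–11 s: ½(11 + -9)(1) = 1 m
11–15 s: ½(-9 + -6)(4) = -30 m
Net displacement = -33 m

-33 m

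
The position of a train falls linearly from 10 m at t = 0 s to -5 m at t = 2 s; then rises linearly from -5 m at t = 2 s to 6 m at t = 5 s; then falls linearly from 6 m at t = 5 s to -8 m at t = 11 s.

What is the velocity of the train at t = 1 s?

Velocity is the slope of the x-t graph on 0–2 s: (-5 − 10)/(2 − 0) = -7.5 m/s.

-7.5 m/s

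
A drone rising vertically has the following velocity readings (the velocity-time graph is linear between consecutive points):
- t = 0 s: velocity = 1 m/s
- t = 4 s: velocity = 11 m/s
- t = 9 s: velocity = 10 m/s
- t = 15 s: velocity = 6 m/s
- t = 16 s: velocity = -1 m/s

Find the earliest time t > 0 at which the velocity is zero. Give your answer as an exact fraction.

t = 111/7 s

v changes sign on 15–16 s (from 6 to -1); the graph is linear there, so v = 0 at t = 15 + (-6)·(16 − 15)/(-1 − 6) = 111/7 s.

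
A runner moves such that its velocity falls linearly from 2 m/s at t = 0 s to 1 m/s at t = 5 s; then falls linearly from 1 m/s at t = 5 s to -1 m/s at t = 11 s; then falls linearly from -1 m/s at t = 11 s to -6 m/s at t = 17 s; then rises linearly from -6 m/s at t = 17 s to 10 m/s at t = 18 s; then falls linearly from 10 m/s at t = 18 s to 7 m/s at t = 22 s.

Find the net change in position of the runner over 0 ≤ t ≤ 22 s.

22.5 m

Displacement is the signed area under the v-t curve.
0–5 s: ½(2 + 1)(5) = 7.5 m
5–11 s: ½(1 + -1)(6) = 0 m
11–17 s: ½(-1 + -6)(6) = -21 m
17–18 s: ½(-6 + 10)(1) = 2 m
18–22 s: ½(10 + 7)(4) = 34 m
Net displacement = 22.5 m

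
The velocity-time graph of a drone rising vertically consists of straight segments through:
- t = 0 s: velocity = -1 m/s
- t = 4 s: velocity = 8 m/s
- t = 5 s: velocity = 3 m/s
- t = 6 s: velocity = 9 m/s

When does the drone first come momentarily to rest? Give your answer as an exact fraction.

t = 4/9 s

v changes sign on 0–4 s (from -1 to 8); the graph is linear there, so v = 0 at t = 0 + (1)·(4 − 0)/(8 − -1) = 4/9 s.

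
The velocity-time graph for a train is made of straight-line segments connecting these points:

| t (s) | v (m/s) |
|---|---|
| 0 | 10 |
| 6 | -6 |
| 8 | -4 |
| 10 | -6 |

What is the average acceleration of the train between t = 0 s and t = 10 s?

-1.6 m/s²

Average acceleration = Δv/Δt = (-6 − 10)/(10 − 0) = -1.6 m/s².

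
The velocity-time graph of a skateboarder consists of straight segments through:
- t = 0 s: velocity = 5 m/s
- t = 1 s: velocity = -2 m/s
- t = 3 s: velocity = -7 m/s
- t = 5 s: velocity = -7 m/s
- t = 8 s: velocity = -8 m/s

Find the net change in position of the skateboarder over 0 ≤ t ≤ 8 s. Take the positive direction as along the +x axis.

-44 m

Net displacement equals the area under the velocity-time graph (areas below the axis count negative).
0–1 s: ½(5 + -2)(1) = 1.5 m
1–3 s: ½(-2 + -7)(2) = -9 m
3–5 s: -7 × 2 = -14 m
5–8 s: ½(-7 + -8)(3) = -22.5 m
Net displacement = -44 m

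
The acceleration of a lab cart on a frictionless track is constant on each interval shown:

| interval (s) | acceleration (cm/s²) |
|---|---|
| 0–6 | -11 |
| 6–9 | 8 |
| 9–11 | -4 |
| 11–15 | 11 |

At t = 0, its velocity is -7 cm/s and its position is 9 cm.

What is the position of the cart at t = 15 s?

-660 cm

On each constant-a segment, Δv = aΔt and Δx = v₀Δt + ½aΔt²; chain segment to segment.
0–6 s: v starts -7 cm/s; Δx = -7·6 + ½·-11·6² = -240 cm; v ends -73 cm/s.
6–9 s: v starts -73 cm/s; Δx = -73·3 + ½·8·3² = -183 cm; v ends -49 cm/s.
9–11 s: v starts -49 cm/s; Δx = -49·2 + ½·-4·2² = -106 cm; v ends -57 cm/s.
11–15 s: v starts -57 cm/s; Δx = -57·4 + ½·11·4² = -140 cm; v ends -13 cm/s.
x(15) = 9 + Σ Δx = -660 cm.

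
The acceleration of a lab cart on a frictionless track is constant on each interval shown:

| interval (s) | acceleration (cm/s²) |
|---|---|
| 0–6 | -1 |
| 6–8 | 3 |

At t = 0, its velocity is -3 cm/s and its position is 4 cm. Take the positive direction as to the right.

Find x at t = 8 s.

On each constant-a segment, Δv = aΔt and Δx = v₀Δt + ½aΔt²; chain segment to segment.
0–6 s: v starts -3 cm/s; Δx = -3·6 + ½·-1·6² = -36 cm; v ends -9 cm/s.
6–8 s: v starts -9 cm/s; Δx = -9·2 + ½·3·2² = -12 cm; v ends -3 cm/s.
x(8) = 4 + Σ Δx = -44 cm.

-44 cm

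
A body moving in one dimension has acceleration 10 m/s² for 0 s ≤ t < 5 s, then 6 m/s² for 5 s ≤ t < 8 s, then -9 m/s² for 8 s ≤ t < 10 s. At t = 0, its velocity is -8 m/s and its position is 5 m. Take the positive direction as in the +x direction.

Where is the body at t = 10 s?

345 m

On each constant-a segment, Δv = aΔt and Δx = v₀Δt + ½aΔt²; chain segment to segment.
0–5 s: v starts -8 m/s; Δx = -8·5 + ½·10·5² = 85 m; v ends 42 m/s.
5–8 s: v starts 42 m/s; Δx = 42·3 + ½·6·3² = 153 m; v ends 60 m/s.
8–10 s: v starts 60 m/s; Δx = 60·2 + ½·-9·2² = 102 m; v ends 42 m/s.
x(10) = 5 + Σ Δx = 345 m.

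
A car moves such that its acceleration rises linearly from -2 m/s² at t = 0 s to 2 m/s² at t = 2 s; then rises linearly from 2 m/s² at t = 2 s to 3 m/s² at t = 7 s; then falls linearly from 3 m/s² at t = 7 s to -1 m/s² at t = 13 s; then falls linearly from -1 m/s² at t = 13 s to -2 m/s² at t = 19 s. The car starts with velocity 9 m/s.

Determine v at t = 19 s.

Δv equals the area under the a-t graph; then v = v₀ + Δv.
0–2 s: ½(-2 + 2)(2) = 0 m/s
2–7 s: ½(2 + 3)(5) = 12.5 m/s
7–13 s: ½(3 + -1)(6) = 6 m/s
13–19 s: ½(-1 + -2)(6) = -9 m/s
Δv = 9.5 m/s, so v(19) = 9 + (9.5) = 18.5 m/s.

18.5 m/s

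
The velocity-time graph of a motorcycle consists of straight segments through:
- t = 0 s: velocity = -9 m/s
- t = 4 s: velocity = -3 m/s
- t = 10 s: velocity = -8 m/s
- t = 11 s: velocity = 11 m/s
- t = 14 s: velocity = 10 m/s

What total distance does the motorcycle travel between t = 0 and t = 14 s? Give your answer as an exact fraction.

1774/19 m

Distance (not displacement) is the total path length: add the absolute areas under v-t.
0–4 s: |½(-9 + -3)(4)| = 24 m
4–10 s: |½(-3 + -8)(6)| = 33 m
10–11 s: v = 0 at t = 198/19 s; triangle areas 32/19 + 121/38 = 185/38 m
11–14 s: |½(11 + 10)(3)| = 31.5 m
Total distance = 1774/19 m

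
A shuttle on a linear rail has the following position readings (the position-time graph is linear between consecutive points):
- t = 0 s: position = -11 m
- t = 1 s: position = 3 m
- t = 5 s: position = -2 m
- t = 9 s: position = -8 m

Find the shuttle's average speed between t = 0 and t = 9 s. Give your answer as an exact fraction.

Average speed = (total path length)/(elapsed time); on a piecewise-linear x-t graph the path length is Σ|Δx|.
0–1 s: |Δx| = |3 − -11| = 14 m
1–5 s: |Δx| = |-2 − 3| = 5 m
5–9 s: |Δx| = |-8 − -2| = 6 m
Total path = 25 m; average speed = 25/9 = 25/9 m/s.

25/9 m/s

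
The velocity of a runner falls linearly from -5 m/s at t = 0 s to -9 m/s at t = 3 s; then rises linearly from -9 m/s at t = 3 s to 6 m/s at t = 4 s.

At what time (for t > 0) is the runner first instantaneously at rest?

v changes sign on 3–4 s (from -9 to 6); the graph is linear there, so v = 0 at t = 3 + (9)·(4 − 3)/(6 − -9) = 3.6 s.

t = 3.6 s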